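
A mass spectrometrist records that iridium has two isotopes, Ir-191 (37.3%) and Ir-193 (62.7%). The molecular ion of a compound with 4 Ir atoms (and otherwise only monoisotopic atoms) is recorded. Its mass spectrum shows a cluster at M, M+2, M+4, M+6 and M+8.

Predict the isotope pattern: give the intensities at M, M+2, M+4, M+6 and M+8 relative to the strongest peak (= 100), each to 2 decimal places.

Expanding (0.373 + 0.627)^4:
P(M) = 0.373^4 = 0.019357
P(M+2) = 4 × 0.373^3 × 0.627^1 = 0.130153
P(M+4) = 6 × 0.373^2 × 0.627^2 = 0.328174
P(M+6) = 4 × 0.373^1 × 0.627^3 = 0.367766
P(M+8) = 0.627^4 = 0.154550
The M+6 peak is largest (0.367766); scaling to 100 gives 5.26 : 35.39 : 89.23 : 100.00 : 42.02.

5.26 : 35.39 : 89.23 : 100.00 : 42.02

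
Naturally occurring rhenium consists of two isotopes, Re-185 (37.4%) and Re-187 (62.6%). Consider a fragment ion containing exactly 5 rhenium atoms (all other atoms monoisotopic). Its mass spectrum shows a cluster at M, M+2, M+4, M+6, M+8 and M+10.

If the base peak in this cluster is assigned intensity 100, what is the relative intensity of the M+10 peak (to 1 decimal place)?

Binomial terms of (0.374 + 0.626)^5: M 0.0073, M+2 0.0612, M+4 0.2050, M+6 0.3431, M+8 0.2872, M+10 0.0961 → M+6 is the base peak.
P(M+6) = C(5,3) × 0.374^2 × 0.626^3 = 10 × 0.139876 × 0.24531438 = 0.343136 (base)
P(M+10) = C(5,5) × 0.374^0 × 0.626^5 = 1 × 1.0000 × 0.09613282 = 0.096133
Relative intensity = 0.096133 / 0.343136 × 100 = 28.0

28.0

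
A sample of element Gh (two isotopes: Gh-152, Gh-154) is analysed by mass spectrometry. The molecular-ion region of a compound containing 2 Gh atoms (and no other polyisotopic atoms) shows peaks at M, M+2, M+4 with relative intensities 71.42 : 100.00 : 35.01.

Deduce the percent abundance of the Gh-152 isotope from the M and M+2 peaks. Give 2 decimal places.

Let p = fractional abundance of Gh-152. I(M+2)/I(M) = [C(2,1)·p^1·(1−p)] / p^2 = 2·(1−p)/p = 100.00/71.42 = 1.4002
(1−p)/p = 1.4002/2 = 0.7001  ⇒  p = 1/(1 + 0.7001) = 0.5882
Gh-152: 58.82%, Gh-154: 41.18%.

58.82%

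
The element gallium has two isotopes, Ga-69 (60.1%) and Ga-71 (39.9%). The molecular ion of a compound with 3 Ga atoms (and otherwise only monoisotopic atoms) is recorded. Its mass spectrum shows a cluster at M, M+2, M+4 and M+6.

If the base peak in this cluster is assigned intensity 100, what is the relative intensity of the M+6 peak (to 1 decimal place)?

14.7

Binomial terms of (0.601 + 0.399)^3: M 0.2171, M+2 0.4324, M+4 0.2870, M+6 0.0635 → M+2 is the base peak.
P(M+2) = C(3,1) × 0.601^2 × 0.399^1 = 3 × 0.361201 × 0.3990 = 0.432358 (base)
P(M+6) = C(3,3) × 0.601^0 × 0.399^3 = 1 × 1.0000 × 0.0635212 = 0.063521
Relative intensity = 0.063521 / 0.432358 × 100 = 14.7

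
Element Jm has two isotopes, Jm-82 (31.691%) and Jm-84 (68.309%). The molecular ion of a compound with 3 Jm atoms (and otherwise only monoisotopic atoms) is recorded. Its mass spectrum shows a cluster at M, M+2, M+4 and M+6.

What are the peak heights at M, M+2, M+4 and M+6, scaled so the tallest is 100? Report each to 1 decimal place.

7.2 : 46.4 : 100.0 : 71.8

The 3 Jm atoms are independent, so intensities follow the terms of (0.31691 + 0.68309)^3.
P(M) = 0.31691^3 = 0.031828
P(M+2) = 3 × 0.31691^2 × 0.68309^1 = 0.205812
P(M+4) = 3 × 0.31691^1 × 0.68309^2 = 0.443622
P(M+6) = 0.68309^3 = 0.318738
The M+4 peak is largest (0.443622); scaling to 100 gives 7.2 : 46.4 : 100.0 : 71.8.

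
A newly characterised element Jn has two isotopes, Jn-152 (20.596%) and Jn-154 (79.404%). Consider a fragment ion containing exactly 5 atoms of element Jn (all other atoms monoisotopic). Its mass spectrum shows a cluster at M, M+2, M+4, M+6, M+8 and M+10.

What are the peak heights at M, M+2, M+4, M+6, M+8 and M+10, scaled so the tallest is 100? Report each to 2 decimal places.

Each Jn atom is independently Jn-152 (p = 0.20596) or Jn-154 (q = 0.79404); the cluster is the binomial expansion (p + q)^5.
P(M) = 0.20596^5 = 0.000371
P(M+2) = 5 × 0.20596^4 × 0.79404^1 = 0.007144
P(M+4) = 10 × 0.20596^3 × 0.79404^2 = 0.055085
P(M+6) = 10 × 0.20596^2 × 0.79404^3 = 0.212370
P(M+8) = 5 × 0.20596^1 × 0.79404^4 = 0.409376
P(M+10) = 0.79404^5 = 0.315654
The M+8 peak is largest (0.409376); scaling to 100 gives 0.09 : 1.75 : 13.46 : 51.88 : 100.00 : 77.11.

0.09 : 1.75 : 13.46 : 51.88 : 100.00 : 77.11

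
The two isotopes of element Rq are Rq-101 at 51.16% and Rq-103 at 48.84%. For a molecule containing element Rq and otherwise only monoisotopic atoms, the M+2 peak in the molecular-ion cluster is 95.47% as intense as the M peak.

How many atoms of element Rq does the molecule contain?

For n independent Rq atoms, I(M+2)/I(M) = n · (abundance Rq-103) / (abundance Rq-101) = n · 0.4884/0.5116.
n = 0.9547 × 0.5116/0.4884 = 1.00 ≈ 1

1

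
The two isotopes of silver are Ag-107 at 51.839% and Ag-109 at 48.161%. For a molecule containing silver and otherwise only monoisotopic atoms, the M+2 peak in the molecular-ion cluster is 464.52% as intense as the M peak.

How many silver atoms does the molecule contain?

For n independent Ag atoms, I(M+2)/I(M) = n · (abundance Ag-109) / (abundance Ag-107) = n · 0.48161/0.51839.
n = 4.6452 × 0.51839/0.48161 = 5.00 ≈ 5

5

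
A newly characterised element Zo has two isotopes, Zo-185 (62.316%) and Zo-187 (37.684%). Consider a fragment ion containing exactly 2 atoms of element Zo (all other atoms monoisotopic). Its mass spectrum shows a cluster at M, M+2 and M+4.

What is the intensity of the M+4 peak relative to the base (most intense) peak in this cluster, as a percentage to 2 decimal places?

30.24%

(0.62316 + 0.37684)^2 gives M 0.3883, M+2 0.4697, M+4 0.1420; the largest is M+2.
P(M+2) = C(2,1) × 0.62316^1 × 0.37684^1 = 2 × 0.62316 × 0.37684 = 0.469663 (base)
P(M+4) = C(2,2) × 0.62316^0 × 0.37684^2 = 1 × 1.0000 × 0.14200839 = 0.142008
Relative intensity = 0.142008 / 0.469663 × 100 = 30.24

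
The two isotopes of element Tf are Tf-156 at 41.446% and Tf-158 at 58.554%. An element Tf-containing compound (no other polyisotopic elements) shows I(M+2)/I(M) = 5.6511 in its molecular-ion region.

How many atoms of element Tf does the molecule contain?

With n Tf atoms, P(M+2)/P(M) = C(n,1)·p^(n−1)q / p^n = n·q/p = n · 0.58554/0.41446.
n = 5.6511 × 0.41446/0.58554 = 4.00 ≈ 4

4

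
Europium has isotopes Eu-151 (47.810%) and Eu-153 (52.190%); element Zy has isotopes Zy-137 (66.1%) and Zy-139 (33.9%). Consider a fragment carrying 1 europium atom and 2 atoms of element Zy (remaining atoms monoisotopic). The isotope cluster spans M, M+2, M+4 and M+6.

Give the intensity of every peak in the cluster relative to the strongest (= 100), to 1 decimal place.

Europium pattern (n=1): 0.4781 : 0.5219
Element Zy pattern (n=2): 0.436921 : 0.448158 : 0.114921
Convolve the two distributions (both contribute in 2-u steps):
  M: 0.4781×0.436921 = 0.208892
  M+2: 0.4781×0.448158 + 0.5219×0.436921 = 0.442293
  M+4: 0.4781×0.114921 + 0.5219×0.448158 = 0.288837
  M+6: 0.5219×0.114921 = 0.059977
Scale to base peak (0.442293) = 100: 47.2 : 100.0 : 65.3 : 13.6

47.2 : 100.0 : 65.3 : 13.6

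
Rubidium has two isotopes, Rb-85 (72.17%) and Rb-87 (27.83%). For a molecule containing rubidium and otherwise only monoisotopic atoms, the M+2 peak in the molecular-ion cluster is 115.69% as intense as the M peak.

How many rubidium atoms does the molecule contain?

3

With n Rb atoms, P(M+2)/P(M) = C(n,1)·p^(n−1)q / p^n = n·q/p = n · 0.2783/0.7217.
n = 1.1569 × 0.7217/0.2783 = 3.00 ≈ 3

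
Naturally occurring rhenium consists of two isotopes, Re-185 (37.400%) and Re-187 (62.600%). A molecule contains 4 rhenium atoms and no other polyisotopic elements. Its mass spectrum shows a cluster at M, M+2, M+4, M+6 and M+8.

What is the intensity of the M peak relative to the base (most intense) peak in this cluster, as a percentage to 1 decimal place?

5.3%

Binomial terms of (0.37400 + 0.62600)^4: M 0.0196, M+2 0.1310, M+4 0.3289, M+6 0.3670, M+8 0.1536 → M+6 is the base peak.
P(M+6) = C(4,3) × 0.37400^1 × 0.62600^3 = 4 × 0.3740 × 0.24531438 = 0.366990 (base)
P(M) = C(4,0) × 0.37400^4 × 0.62600^0 = 1 × 0.0195653 × 1.0000 = 0.019565
Relative intensity = 0.019565 / 0.366990 × 100 = 5.3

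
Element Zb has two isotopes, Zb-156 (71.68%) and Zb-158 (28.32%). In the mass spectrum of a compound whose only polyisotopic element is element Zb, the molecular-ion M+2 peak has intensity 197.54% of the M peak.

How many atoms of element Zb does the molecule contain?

5

With n Zb atoms, P(M+2)/P(M) = C(n,1)·p^(n−1)q / p^n = n·q/p = n · 0.2832/0.7168.
n = 1.9754 × 0.7168/0.2832 = 5.00 ≈ 5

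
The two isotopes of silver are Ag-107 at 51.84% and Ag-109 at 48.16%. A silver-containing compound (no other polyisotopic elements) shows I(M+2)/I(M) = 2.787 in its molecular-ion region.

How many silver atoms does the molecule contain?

3

The M+2/M ratio from n Ag atoms is n · q/p = n · 0.4816/0.5184.
n = 2.787 × 0.5184/0.4816 = 3.00 ≈ 3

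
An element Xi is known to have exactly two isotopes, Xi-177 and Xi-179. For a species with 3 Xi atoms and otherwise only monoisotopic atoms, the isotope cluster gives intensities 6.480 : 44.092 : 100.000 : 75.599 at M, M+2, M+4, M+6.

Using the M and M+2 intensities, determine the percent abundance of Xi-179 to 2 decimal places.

69.40%

Let p = fractional abundance of Xi-177. I(M+2)/I(M) = [C(3,1)·p^2·(1−p)] / p^3 = 3·(1−p)/p = 44.092/6.480 = 6.8043
(1−p)/p = 6.8043/3 = 2.2681  ⇒  p = 1/(1 + 2.2681) = 0.3060
Xi-177: 30.60%, Xi-179: 69.40%.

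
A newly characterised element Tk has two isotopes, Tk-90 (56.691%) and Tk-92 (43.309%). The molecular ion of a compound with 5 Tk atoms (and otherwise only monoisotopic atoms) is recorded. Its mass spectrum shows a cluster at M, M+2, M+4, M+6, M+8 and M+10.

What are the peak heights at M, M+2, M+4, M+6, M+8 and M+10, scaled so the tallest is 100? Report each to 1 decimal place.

Each Tk atom is independently Tk-90 (p = 0.56691) or Tk-92 (q = 0.43309); the cluster is the binomial expansion (p + q)^5.
P(M) = 0.56691^5 = 0.058556
P(M+2) = 5 × 0.56691^4 × 0.43309^1 = 0.223668
P(M+4) = 10 × 0.56691^3 × 0.43309^2 = 0.341742
P(M+6) = 10 × 0.56691^2 × 0.43309^3 = 0.261073
P(M+8) = 5 × 0.56691^1 × 0.43309^4 = 0.099723
P(M+10) = 0.43309^5 = 0.015237
The M+4 peak is largest (0.341742); scaling to 100 gives 17.1 : 65.4 : 100.0 : 76.4 : 29.2 : 4.5.

17.1 : 65.4 : 100.0 : 76.4 : 29.2 : 4.5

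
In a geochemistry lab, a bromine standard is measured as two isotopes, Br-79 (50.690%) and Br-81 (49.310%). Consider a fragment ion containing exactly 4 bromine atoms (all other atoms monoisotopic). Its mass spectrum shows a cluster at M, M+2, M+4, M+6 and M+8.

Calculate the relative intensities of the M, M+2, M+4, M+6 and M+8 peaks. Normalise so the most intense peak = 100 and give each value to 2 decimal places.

17.61 : 68.53 : 100.00 : 64.85 : 15.77

Each Br atom is independently Br-79 (p = 0.50690) or Br-81 (q = 0.49310); the cluster is the binomial expansion (p + q)^4.
P(M) = 0.50690^4 = 0.066022
P(M+2) = 4 × 0.50690^3 × 0.49310^1 = 0.256899
P(M+4) = 6 × 0.50690^2 × 0.49310^2 = 0.374857
P(M+6) = 4 × 0.50690^1 × 0.49310^3 = 0.243101
P(M+8) = 0.49310^4 = 0.059121
The M+4 peak is largest (0.374857); scaling to 100 gives 17.61 : 68.53 : 100.00 : 64.85 : 15.77.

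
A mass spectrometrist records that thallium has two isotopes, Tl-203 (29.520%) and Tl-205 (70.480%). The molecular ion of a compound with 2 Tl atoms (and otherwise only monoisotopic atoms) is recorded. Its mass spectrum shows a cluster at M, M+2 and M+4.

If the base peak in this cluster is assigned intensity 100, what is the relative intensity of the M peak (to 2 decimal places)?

17.54

(0.29520 + 0.70480)^2 gives M 0.0871, M+2 0.4161, M+4 0.4967; the largest is M+4.
P(M+4) = C(2,2) × 0.29520^0 × 0.70480^2 = 1 × 1.0000 × 0.49674304 = 0.496743 (base)
P(M) = C(2,0) × 0.29520^2 × 0.70480^0 = 1 × 0.08714304 × 1.0000 = 0.087143
Relative intensity = 0.087143 / 0.496743 × 100 = 17.54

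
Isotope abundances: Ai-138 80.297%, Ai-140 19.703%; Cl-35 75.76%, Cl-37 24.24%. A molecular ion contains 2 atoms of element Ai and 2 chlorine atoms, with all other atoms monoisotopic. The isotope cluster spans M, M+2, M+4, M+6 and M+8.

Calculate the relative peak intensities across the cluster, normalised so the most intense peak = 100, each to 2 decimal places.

88.44 : 100.00 : 42.15 : 7.85 : 0.55

Element Ai pattern (n=2): 0.64476082 : 0.31641836 : 0.03882082
Chlorine pattern (n=2): 0.57395776 : 0.36728448 : 0.05875776
Convolve the two distributions (both contribute in 2-u steps):
  M: 0.64476082×0.57395776 = 0.370065
  M+2: 0.64476082×0.36728448 + 0.31641836×0.57395776 = 0.418421
  M+4: 0.64476082×0.05875776 + 0.31641836×0.36728448 + 0.03882082×0.57395776 = 0.176382
  M+6: 0.31641836×0.05875776 + 0.03882082×0.36728448 = 0.032850
  M+8: 0.03882082×0.05875776 = 0.002281
Scale to base peak (0.418421) = 100: 88.44 : 100.00 : 42.15 : 7.85 : 0.55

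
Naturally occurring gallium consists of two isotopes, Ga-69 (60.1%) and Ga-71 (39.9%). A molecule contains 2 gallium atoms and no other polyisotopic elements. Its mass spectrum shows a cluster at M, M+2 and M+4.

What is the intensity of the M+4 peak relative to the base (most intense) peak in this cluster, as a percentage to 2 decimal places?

33.19%

Term probabilities: M 0.3612, M+2 0.4796, M+4 0.1592. Base peak = M+2.
P(M+2) = C(2,1) × 0.601^1 × 0.399^1 = 2 × 0.6010 × 0.3990 = 0.479598 (base)
P(M+4) = C(2,2) × 0.601^0 × 0.399^2 = 1 × 1.0000 × 0.159201 = 0.159201
Relative intensity = 0.159201 / 0.479598 × 100 = 33.19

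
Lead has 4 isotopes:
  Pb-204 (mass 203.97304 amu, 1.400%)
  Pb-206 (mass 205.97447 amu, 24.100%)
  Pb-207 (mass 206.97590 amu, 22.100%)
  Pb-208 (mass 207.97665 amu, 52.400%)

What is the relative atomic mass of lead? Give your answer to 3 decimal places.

Weight each isotope mass by its fractional abundance: 0.01400 × 203.97304 + 0.24100 × 205.97447 + 0.22100 × 206.97590 + 0.52400 × 207.97665
= 2.855623 + 49.639847 + 45.741674 + 108.979765 = 207.216909 amu

207.217 amu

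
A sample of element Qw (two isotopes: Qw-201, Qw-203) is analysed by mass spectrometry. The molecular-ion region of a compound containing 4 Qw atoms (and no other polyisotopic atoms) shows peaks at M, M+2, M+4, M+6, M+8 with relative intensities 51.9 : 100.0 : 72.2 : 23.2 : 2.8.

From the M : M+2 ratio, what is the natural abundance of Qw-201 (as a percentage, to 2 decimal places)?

Let p = fractional abundance of Qw-201. I(M+2)/I(M) = [C(4,1)·p^3·(1−p)] / p^4 = 4·(1−p)/p = 100.0/51.9 = 1.9268
(1−p)/p = 1.9268/4 = 0.4817  ⇒  p = 1/(1 + 0.4817) = 0.6749
Qw-201: 67.49%, Qw-203: 32.51%.

67.49%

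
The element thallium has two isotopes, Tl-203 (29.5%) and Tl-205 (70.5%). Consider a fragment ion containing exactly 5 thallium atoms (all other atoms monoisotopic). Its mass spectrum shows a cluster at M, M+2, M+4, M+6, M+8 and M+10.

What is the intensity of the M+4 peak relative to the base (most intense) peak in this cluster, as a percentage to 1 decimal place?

(0.295 + 0.705)^5 gives M 0.0022, M+2 0.0267, M+4 0.1276, M+6 0.3049, M+8 0.3644, M+10 0.1742; the largest is M+8.
P(M+8) = C(5,4) × 0.295^1 × 0.705^4 = 5 × 0.2950 × 0.24703385 = 0.364375 (base)
P(M+4) = C(5,2) × 0.295^3 × 0.705^2 = 10 × 0.02567237 × 0.497025 = 0.127598
Relative intensity = 0.127598 / 0.364375 × 100 = 35.0

35.0%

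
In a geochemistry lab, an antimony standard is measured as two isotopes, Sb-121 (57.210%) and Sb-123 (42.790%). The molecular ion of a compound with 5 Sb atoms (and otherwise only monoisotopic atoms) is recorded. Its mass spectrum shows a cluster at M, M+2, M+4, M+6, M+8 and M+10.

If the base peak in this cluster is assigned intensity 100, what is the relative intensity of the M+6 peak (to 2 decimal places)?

74.79

Binomial terms of (0.57210 + 0.42790)^5: M 0.0613, M+2 0.2292, M+4 0.3428, M+6 0.2564, M+8 0.0959, M+10 0.0143 → M+4 is the base peak.
P(M+4) = C(5,2) × 0.57210^3 × 0.42790^2 = 10 × 0.18724742 × 0.18309841 = 0.342847 (base)
P(M+6) = C(5,3) × 0.57210^2 × 0.42790^3 = 10 × 0.32729841 × 0.07834781 = 0.256431
Relative intensity = 0.256431 / 0.342847 × 100 = 74.79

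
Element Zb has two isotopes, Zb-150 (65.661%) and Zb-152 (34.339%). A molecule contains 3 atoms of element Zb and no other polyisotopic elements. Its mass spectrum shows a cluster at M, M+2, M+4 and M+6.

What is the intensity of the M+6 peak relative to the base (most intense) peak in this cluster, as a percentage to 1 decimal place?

9.1%

Binomial terms of (0.65661 + 0.34339)^3: M 0.2831, M+2 0.4441, M+4 0.2323, M+6 0.0405 → M+2 is the base peak.
P(M+2) = C(3,1) × 0.65661^2 × 0.34339^1 = 3 × 0.43113669 × 0.34339 = 0.444144 (base)
P(M+6) = C(3,3) × 0.65661^0 × 0.34339^3 = 1 × 1.0000 × 0.04049141 = 0.040491
Relative intensity = 0.040491 / 0.444144 × 100 = 9.1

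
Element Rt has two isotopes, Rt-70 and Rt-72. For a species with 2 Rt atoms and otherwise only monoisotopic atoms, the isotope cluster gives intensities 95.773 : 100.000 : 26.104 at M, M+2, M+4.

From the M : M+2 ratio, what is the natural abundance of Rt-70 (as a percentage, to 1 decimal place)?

65.7%

If p is the fraction of Rt that is Rt-70, then I(M+2)/I(M) = [C(2,1)·p^1·(1−p)] / p^2 = 2·(1−p)/p = 100.000/95.773 = 1.0441
(1−p)/p = 1.0441/2 = 0.5221  ⇒  p = 1/(1 + 0.5221) = 0.6570
Rt-70: 65.7%, Rt-72: 34.3%.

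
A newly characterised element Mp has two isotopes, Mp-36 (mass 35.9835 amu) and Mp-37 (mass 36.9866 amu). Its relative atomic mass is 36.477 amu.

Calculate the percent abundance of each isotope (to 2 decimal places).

Let x be the fractional abundance of Mp-36; then Mp-37 has abundance 1 − x.
35.9835·x + 36.9866·(1 − x) = 36.477
(35.9835 − 36.9866)·x = 36.477 − 36.9866
x = -0.5096 / -1.0031 = 0.50803 → 50.80% Mp-36, 49.20% Mp-37.

Mp-36: 50.80%, Mp-37: 49.20%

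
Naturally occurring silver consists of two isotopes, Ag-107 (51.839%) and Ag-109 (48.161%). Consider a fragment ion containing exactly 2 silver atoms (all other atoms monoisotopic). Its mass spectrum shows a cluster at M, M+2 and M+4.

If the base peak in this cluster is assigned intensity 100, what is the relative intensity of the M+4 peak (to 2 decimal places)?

Binomial terms of (0.51839 + 0.48161)^2: M 0.2687, M+2 0.4993, M+4 0.2319 → M+2 is the base peak.
P(M+2) = C(2,1) × 0.51839^1 × 0.48161^1 = 2 × 0.51839 × 0.48161 = 0.499324 (base)
P(M+4) = C(2,2) × 0.51839^0 × 0.48161^2 = 1 × 1.0000 × 0.23194819 = 0.231948
Relative intensity = 0.231948 / 0.499324 × 100 = 46.45

46.45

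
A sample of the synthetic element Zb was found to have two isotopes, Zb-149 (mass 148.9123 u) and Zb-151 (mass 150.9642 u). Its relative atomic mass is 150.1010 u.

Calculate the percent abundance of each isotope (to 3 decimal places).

With x = fraction of Zb-149 (so Zb-151 is 1 − x):
148.9123·x + 150.9642·(1 − x) = 150.1010
(148.9123 − 150.9642)·x = 150.1010 − 150.9642
x = -0.8632 / -2.0519 = 0.42068 → 42.068% Zb-149, 57.932% Zb-151.

Zb-149: 42.068%, Zb-151: 57.932%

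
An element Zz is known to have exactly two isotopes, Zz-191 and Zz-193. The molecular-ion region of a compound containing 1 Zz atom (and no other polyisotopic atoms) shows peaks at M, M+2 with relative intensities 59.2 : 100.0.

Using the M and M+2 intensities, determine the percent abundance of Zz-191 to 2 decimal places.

37.19%

Write p for the Zz-191 fraction. I(M+2)/I(M) = [C(1,1)·p^0·(1−p)] / p^1 = 1·(1−p)/p = 100.0/59.2 = 1.6892
(1−p)/p = 1.6892/1 = 1.6892  ⇒  p = 1/(1 + 1.6892) = 0.3719
Zz-191: 37.19%, Zz-193: 62.81%.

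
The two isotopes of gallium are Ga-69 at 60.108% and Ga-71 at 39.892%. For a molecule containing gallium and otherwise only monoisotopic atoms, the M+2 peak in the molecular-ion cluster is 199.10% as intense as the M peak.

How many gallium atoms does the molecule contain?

With n Ga atoms, P(M+2)/P(M) = C(n,1)·p^(n−1)q / p^n = n·q/p = n · 0.39892/0.60108.
n = 1.9910 × 0.60108/0.39892 = 3.00 ≈ 3

3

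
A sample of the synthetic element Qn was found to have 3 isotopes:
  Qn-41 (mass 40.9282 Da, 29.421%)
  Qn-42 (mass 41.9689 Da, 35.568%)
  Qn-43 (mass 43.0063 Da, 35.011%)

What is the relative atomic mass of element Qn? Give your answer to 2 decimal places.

42.03 Da

Weight each isotope mass by its fractional abundance: 0.29421 × 40.9282 + 0.35568 × 41.9689 + 0.35011 × 43.0063
= 12.04149 + 14.92750 + 15.05694 = 42.02593 Da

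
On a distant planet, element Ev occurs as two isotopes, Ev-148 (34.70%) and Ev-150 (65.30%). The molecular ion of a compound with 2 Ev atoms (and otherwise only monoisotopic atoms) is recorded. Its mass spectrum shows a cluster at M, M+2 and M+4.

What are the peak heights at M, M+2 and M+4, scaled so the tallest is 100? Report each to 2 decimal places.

26.57 : 100.00 : 94.09

Each Ev atom is independently Ev-148 (p = 0.3470) or Ev-150 (q = 0.6530); the cluster is the binomial expansion (p + q)^2.
P(M) = 0.3470^2 = 0.120409
P(M+2) = 2 × 0.3470^1 × 0.6530^1 = 0.453182
P(M+4) = 0.6530^2 = 0.426409
The M+2 peak is largest (0.453182); scaling to 100 gives 26.57 : 100.00 : 94.09.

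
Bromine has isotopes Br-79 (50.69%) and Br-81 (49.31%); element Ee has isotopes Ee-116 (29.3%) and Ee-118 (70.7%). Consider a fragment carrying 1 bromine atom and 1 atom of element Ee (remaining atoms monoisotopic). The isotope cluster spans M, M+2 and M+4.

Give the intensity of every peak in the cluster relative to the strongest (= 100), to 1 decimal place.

Bromine pattern (n=1): 0.5069 : 0.4931
Element Ee pattern (n=1): 0.2930 : 0.7070
Convolve the two distributions (both contribute in 2-u steps):
  M: 0.5069×0.2930 = 0.148522
  M+2: 0.5069×0.7070 + 0.4931×0.2930 = 0.502857
  M+4: 0.4931×0.7070 = 0.348622
Scale to base peak (0.502857) = 100: 29.5 : 100.0 : 69.3

29.5 : 100.0 : 69.3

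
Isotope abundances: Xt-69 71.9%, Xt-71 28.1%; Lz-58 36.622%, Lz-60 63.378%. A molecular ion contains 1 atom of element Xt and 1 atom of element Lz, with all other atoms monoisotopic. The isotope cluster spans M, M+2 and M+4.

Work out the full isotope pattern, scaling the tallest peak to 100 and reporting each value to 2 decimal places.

47.14 : 100.00 : 31.88

Element Xt pattern (n=1): 0.7190 : 0.2810
Element Lz pattern (n=1): 0.36622 : 0.63378
Convolve the two distributions (both contribute in 2-u steps):
  M: 0.7190×0.36622 = 0.263312
  M+2: 0.7190×0.63378 + 0.2810×0.36622 = 0.558596
  M+4: 0.2810×0.63378 = 0.178092
Scale to base peak (0.558596) = 100: 47.14 : 100.00 : 31.88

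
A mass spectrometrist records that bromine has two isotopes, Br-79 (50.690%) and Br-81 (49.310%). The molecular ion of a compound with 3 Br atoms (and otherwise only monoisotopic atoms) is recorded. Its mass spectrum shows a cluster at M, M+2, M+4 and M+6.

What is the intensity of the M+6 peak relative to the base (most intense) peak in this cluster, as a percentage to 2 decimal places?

31.54%

Binomial terms of (0.50690 + 0.49310)^3: M 0.1302, M+2 0.3801, M+4 0.3698, M+6 0.1199 → M+2 is the base peak.
P(M+2) = C(3,1) × 0.50690^2 × 0.49310^1 = 3 × 0.25694761 × 0.4931 = 0.380103 (base)
P(M+6) = C(3,3) × 0.50690^0 × 0.49310^3 = 1 × 1.0000 × 0.11989609 = 0.119896
Relative intensity = 0.119896 / 0.380103 × 100 = 31.54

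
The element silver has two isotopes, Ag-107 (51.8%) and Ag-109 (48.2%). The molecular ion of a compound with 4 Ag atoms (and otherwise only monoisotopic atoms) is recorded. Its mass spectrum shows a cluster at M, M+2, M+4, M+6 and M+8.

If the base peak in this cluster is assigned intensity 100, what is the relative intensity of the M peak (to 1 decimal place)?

19.2

Term probabilities: M 0.0720, M+2 0.2680, M+4 0.3740, M+6 0.2320, M+8 0.0540. Base peak = M+4.
P(M+4) = C(4,2) × 0.518^2 × 0.482^2 = 6 × 0.268324 × 0.232324 = 0.374029 (base)
P(M) = C(4,0) × 0.518^4 × 0.482^0 = 1 × 0.07199777 × 1.0000 = 0.071998
Relative intensity = 0.071998 / 0.374029 × 100 = 19.2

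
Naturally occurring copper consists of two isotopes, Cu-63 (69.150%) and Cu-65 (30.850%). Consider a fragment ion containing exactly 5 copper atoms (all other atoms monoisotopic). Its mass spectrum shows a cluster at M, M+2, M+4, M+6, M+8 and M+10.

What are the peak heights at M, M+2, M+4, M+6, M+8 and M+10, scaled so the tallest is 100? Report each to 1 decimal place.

The 5 Cu atoms are independent, so intensities follow the terms of (0.69150 + 0.30850)^5.
P(M) = 0.69150^5 = 0.158111
P(M+2) = 5 × 0.69150^4 × 0.30850^1 = 0.352691
P(M+4) = 10 × 0.69150^3 × 0.30850^2 = 0.314693
P(M+6) = 10 × 0.69150^2 × 0.30850^3 = 0.140394
P(M+8) = 5 × 0.69150^1 × 0.30850^4 = 0.031317
P(M+10) = 0.30850^5 = 0.002794
The M+2 peak is largest (0.352691); scaling to 100 gives 44.8 : 100.0 : 89.2 : 39.8 : 8.9 : 0.8.

44.8 : 100.0 : 89.2 : 39.8 : 8.9 : 0.8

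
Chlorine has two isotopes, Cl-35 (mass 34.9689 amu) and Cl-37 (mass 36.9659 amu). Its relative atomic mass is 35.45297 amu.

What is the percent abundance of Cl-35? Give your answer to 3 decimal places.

75.760%

Let x be the fractional abundance of Cl-35; then Cl-37 has abundance 1 − x.
34.9689·x + 36.9659·(1 − x) = 35.45297
(34.9689 − 36.9659)·x = 35.45297 − 36.9659
x = -1.51293 / -1.9970 = 0.75760 → 75.760% Cl-35, 24.240% Cl-37.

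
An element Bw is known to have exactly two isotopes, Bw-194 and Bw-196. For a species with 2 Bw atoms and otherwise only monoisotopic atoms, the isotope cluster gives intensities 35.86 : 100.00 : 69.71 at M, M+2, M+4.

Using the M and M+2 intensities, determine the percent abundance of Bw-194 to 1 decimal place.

41.8%

If p is the fraction of Bw that is Bw-194, then I(M+2)/I(M) = [C(2,1)·p^1·(1−p)] / p^2 = 2·(1−p)/p = 100.00/35.86 = 2.7886
(1−p)/p = 2.7886/2 = 1.3943  ⇒  p = 1/(1 + 1.3943) = 0.4177
Bw-194: 41.8%, Bw-196: 58.2%.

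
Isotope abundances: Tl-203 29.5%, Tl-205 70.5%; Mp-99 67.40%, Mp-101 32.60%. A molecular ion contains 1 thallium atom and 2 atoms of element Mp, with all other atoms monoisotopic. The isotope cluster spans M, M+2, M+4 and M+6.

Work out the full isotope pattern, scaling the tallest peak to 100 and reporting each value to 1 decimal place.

Thallium pattern (n=1): 0.2950 : 0.7050
Element Mp pattern (n=2): 0.454276 : 0.439448 : 0.106276
Convolve the two distributions (both contribute in 2-u steps):
  M: 0.2950×0.454276 = 0.134011
  M+2: 0.2950×0.439448 + 0.7050×0.454276 = 0.449902
  M+4: 0.2950×0.106276 + 0.7050×0.439448 = 0.341162
  M+6: 0.7050×0.106276 = 0.074925
Scale to base peak (0.449902) = 100: 29.8 : 100.0 : 75.8 : 16.7

29.8 : 100.0 : 75.8 : 16.7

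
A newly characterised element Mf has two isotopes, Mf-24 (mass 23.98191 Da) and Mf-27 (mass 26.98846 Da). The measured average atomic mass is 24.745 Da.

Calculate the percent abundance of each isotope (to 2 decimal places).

Mf-24: 74.62%, Mf-27: 25.38%

Let x be the fractional abundance of Mf-24; then Mf-27 has abundance 1 − x.
23.98191·x + 26.98846·(1 − x) = 24.745
(23.98191 − 26.98846)·x = 24.745 − 26.98846
x = -2.24346 / -3.00655 = 0.74619 → 74.62% Mf-24, 25.38% Mf-27.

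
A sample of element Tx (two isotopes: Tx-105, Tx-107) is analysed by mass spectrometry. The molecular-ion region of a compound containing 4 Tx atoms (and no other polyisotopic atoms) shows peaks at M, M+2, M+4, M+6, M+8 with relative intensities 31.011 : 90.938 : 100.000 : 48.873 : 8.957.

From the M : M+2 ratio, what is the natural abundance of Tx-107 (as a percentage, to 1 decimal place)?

42.3%

If p is the fraction of Tx that is Tx-105, then I(M+2)/I(M) = [C(4,1)·p^3·(1−p)] / p^4 = 4·(1−p)/p = 90.938/31.011 = 2.9324
(1−p)/p = 2.9324/4 = 0.7331  ⇒  p = 1/(1 + 0.7331) = 0.5770
Tx-105: 57.7%, Tx-107: 42.3%.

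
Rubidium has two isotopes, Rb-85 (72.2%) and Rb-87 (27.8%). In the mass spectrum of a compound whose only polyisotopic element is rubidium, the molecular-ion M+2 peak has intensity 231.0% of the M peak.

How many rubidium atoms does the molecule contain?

For n independent Rb atoms, I(M+2)/I(M) = n · (abundance Rb-87) / (abundance Rb-85) = n · 0.278/0.722.
n = 2.310 × 0.722/0.278 = 6.00 ≈ 6

6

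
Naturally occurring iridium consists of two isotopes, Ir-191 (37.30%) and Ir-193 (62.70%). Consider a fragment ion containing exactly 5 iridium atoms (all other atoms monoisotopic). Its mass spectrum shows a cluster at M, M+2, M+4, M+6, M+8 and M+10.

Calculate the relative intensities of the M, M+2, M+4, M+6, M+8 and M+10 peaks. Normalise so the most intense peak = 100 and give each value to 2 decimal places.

2.11 : 17.70 : 59.49 : 100.00 : 84.05 : 28.26

Expanding (0.3730 + 0.6270)^5:
P(M) = 0.3730^5 = 0.007220
P(M+2) = 5 × 0.3730^4 × 0.6270^1 = 0.060684
P(M+4) = 10 × 0.3730^3 × 0.6270^2 = 0.204015
P(M+6) = 10 × 0.3730^2 × 0.6270^3 = 0.342942
P(M+8) = 5 × 0.3730^1 × 0.6270^4 = 0.288237
P(M+10) = 0.6270^5 = 0.096903
The M+6 peak is largest (0.342942); scaling to 100 gives 2.11 : 17.70 : 59.49 : 100.00 : 84.05 : 28.26.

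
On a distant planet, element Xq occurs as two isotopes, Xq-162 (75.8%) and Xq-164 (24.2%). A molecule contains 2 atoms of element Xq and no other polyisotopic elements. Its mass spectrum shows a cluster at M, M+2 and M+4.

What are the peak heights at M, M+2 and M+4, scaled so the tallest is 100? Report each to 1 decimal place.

100.0 : 63.9 : 10.2

Expanding (0.758 + 0.242)^2:
P(M) = 0.758^2 = 0.574564
P(M+2) = 2 × 0.758^1 × 0.242^1 = 0.366872
P(M+4) = 0.242^2 = 0.058564
The M peak is largest (0.574564); scaling to 100 gives 100.0 : 63.9 : 10.2.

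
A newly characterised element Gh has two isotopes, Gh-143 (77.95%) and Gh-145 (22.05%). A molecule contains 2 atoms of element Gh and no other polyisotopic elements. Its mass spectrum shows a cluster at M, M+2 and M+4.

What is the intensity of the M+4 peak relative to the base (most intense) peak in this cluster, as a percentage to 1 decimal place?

Term probabilities: M 0.6076, M+2 0.3438, M+4 0.0486. Base peak = M.
P(M) = C(2,0) × 0.7795^2 × 0.2205^0 = 1 × 0.60762025 × 1.0000 = 0.607620 (base)
P(M+4) = C(2,2) × 0.7795^0 × 0.2205^2 = 1 × 1.0000 × 0.04862025 = 0.048620
Relative intensity = 0.048620 / 0.607620 × 100 = 8.0

8.0%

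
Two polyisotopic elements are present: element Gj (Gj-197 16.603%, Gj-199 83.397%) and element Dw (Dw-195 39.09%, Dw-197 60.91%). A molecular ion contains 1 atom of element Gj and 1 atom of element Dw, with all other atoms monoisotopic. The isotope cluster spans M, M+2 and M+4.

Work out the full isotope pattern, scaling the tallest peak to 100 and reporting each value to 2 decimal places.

Element Gj pattern (n=1): 0.16603 : 0.83397
Element Dw pattern (n=1): 0.3909 : 0.6091
Convolve the two distributions (both contribute in 2-u steps):
  M: 0.16603×0.3909 = 0.064901
  M+2: 0.16603×0.6091 + 0.83397×0.3909 = 0.427128
  M+4: 0.83397×0.6091 = 0.507971
Scale to base peak (0.507971) = 100: 12.78 : 84.09 : 100.00

12.78 : 84.09 : 100.00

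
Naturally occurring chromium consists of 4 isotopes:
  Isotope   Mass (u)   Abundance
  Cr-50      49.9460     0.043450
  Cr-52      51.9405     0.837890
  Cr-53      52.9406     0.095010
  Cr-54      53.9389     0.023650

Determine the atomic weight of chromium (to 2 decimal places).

52.00 u

Average mass = Σ (abundance × isotope mass) = 0.043450 × 49.9460 + 0.837890 × 51.9405 + 0.095010 × 52.9406 + 0.023650 × 53.9389
= 2.17015 + 43.52043 + 5.02989 + 1.27565 = 51.99612 u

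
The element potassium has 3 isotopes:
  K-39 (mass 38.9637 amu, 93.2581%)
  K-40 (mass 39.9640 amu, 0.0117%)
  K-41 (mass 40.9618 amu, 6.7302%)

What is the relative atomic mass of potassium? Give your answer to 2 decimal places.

Average mass = Σ (abundance × isotope mass) = 0.932581 × 38.9637 + 0.000117 × 39.9640 + 0.067302 × 40.9618
= 36.33681 + 0.00468 + 2.75681 = 39.09830 amu

39.10 amu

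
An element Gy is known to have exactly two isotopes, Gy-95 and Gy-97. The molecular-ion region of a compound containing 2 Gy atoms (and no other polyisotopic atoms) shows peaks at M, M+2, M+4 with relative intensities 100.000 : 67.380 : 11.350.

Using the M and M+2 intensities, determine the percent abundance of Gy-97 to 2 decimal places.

Write p for the Gy-95 fraction. I(M+2)/I(M) = [C(2,1)·p^1·(1−p)] / p^2 = 2·(1−p)/p = 67.380/100.000 = 0.6738
(1−p)/p = 0.6738/2 = 0.3369  ⇒  p = 1/(1 + 0.3369) = 0.7480
Gy-95: 74.80%, Gy-97: 25.20%.

25.20%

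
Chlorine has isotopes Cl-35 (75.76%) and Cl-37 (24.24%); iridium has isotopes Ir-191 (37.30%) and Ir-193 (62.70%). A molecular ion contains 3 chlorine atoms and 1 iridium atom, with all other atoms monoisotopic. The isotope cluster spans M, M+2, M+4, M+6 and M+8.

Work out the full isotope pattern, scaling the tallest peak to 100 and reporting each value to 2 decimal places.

37.87 : 100.00 : 72.73 : 20.79 : 2.08

Chlorine pattern (n=3): 0.4348304 : 0.41738208 : 0.13354464 : 0.01424288
Iridium pattern (n=1): 0.3730 : 0.6270
Convolve the two distributions (both contribute in 2-u steps):
  M: 0.4348304×0.3730 = 0.162192
  M+2: 0.4348304×0.6270 + 0.41738208×0.3730 = 0.428322
  M+4: 0.41738208×0.6270 + 0.13354464×0.3730 = 0.311511
  M+6: 0.13354464×0.6270 + 0.01424288×0.3730 = 0.089045
  M+8: 0.01424288×0.6270 = 0.008930
Scale to base peak (0.428322) = 100: 37.87 : 100.00 : 72.73 : 20.79 : 2.08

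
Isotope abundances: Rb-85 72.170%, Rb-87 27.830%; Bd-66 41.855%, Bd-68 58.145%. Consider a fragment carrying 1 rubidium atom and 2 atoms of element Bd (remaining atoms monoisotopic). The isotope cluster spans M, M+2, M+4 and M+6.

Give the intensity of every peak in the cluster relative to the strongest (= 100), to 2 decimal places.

31.61 : 100.00 : 94.86 : 23.52

Rubidium pattern (n=1): 0.7217 : 0.2783
Element Bd pattern (n=2): 0.1751841 : 0.48673179 : 0.3380841
Convolve the two distributions (both contribute in 2-u steps):
  M: 0.7217×0.1751841 = 0.126430
  M+2: 0.7217×0.48673179 + 0.2783×0.1751841 = 0.400028
  M+4: 0.7217×0.3380841 + 0.2783×0.48673179 = 0.379453
  M+6: 0.2783×0.3380841 = 0.094089
Scale to base peak (0.400028) = 100: 31.61 : 100.00 : 94.86 : 23.52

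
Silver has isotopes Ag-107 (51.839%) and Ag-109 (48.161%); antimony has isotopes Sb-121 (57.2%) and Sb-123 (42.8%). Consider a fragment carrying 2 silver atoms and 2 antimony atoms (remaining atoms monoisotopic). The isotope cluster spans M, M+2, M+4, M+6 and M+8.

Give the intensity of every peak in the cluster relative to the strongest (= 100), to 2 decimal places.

23.79 : 79.80 : 100.00 : 55.48 : 11.50

Silver pattern (n=2): 0.26872819 : 0.49932362 : 0.23194819
Antimony pattern (n=2): 0.327184 : 0.489632 : 0.183184
Convolve the two distributions (both contribute in 2-u steps):
  M: 0.26872819×0.327184 = 0.087924
  M+2: 0.26872819×0.489632 + 0.49932362×0.327184 = 0.294949
  M+4: 0.26872819×0.183184 + 0.49932362×0.489632 + 0.23194819×0.327184 = 0.369601
  M+6: 0.49932362×0.183184 + 0.23194819×0.489632 = 0.205037
  M+8: 0.23194819×0.183184 = 0.042489
Scale to base peak (0.369601) = 100: 23.79 : 79.80 : 100.00 : 55.48 : 11.50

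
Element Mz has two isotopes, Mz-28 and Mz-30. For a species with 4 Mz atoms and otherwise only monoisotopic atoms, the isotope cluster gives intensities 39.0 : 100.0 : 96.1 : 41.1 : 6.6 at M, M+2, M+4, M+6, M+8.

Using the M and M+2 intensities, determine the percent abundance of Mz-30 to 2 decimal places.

If p is the fraction of Mz that is Mz-28, then I(M+2)/I(M) = [C(4,1)·p^3·(1−p)] / p^4 = 4·(1−p)/p = 100.0/39.0 = 2.5641
(1−p)/p = 2.5641/4 = 0.6410  ⇒  p = 1/(1 + 0.6410) = 0.6094
Mz-28: 60.94%, Mz-30: 39.06%.

39.06%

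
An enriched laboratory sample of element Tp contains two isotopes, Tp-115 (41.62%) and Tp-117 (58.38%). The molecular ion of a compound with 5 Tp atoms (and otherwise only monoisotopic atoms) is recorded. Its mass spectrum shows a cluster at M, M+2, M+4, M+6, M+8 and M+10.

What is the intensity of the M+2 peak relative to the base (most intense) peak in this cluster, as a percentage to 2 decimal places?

25.41%

(0.4162 + 0.5838)^5 gives M 0.0125, M+2 0.0876, M+4 0.2457, M+6 0.3447, M+8 0.2417, M+10 0.0678; the largest is M+6.
P(M+6) = C(5,3) × 0.4162^2 × 0.5838^3 = 10 × 0.17322244 × 0.19897214 = 0.344664 (base)
P(M+2) = C(5,1) × 0.4162^4 × 0.5838^1 = 5 × 0.03000601 × 0.5838 = 0.087588
Relative intensity = 0.087588 / 0.344664 × 100 = 25.41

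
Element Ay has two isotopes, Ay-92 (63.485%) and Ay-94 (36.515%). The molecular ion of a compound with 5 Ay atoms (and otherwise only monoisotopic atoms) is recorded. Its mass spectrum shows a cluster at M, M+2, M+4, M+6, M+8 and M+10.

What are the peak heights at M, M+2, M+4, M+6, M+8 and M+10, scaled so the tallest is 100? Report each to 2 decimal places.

Expanding (0.63485 + 0.36515)^5:
P(M) = 0.63485^5 = 0.103123
P(M+2) = 5 × 0.63485^4 × 0.36515^1 = 0.296569
P(M+4) = 10 × 0.63485^3 × 0.36515^2 = 0.341158
P(M+6) = 10 × 0.63485^2 × 0.36515^3 = 0.196226
P(M+8) = 5 × 0.63485^1 × 0.36515^4 = 0.056432
P(M+10) = 0.36515^5 = 0.006492
The M+4 peak is largest (0.341158); scaling to 100 gives 30.23 : 86.93 : 100.00 : 57.52 : 16.54 : 1.90.

30.23 : 86.93 : 100.00 : 57.52 : 16.54 : 1.90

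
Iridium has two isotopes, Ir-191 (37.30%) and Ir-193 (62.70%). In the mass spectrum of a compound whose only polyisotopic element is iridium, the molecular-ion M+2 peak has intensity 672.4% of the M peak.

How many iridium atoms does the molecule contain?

The M+2/M ratio from n Ir atoms is n · q/p = n · 0.6270/0.3730.
n = 6.724 × 0.3730/0.6270 = 4.00 ≈ 4

4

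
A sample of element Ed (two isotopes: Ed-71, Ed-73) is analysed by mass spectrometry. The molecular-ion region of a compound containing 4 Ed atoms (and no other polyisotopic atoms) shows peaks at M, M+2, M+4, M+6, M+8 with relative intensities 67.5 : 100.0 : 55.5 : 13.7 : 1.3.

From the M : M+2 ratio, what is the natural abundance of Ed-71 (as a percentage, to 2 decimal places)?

Write p for the Ed-71 fraction. I(M+2)/I(M) = [C(4,1)·p^3·(1−p)] / p^4 = 4·(1−p)/p = 100.0/67.5 = 1.4815
(1−p)/p = 1.4815/4 = 0.3704  ⇒  p = 1/(1 + 0.3704) = 0.7297
Ed-71: 72.97%, Ed-73: 27.03%.

72.97%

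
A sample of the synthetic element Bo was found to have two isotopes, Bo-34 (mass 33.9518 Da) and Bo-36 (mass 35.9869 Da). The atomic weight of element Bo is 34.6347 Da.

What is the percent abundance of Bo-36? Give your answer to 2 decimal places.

33.56%

With x = fraction of Bo-34 (so Bo-36 is 1 − x):
33.9518·x + 35.9869·(1 − x) = 34.6347
(33.9518 − 35.9869)·x = 34.6347 − 35.9869
x = -1.3522 / -2.0351 = 0.66444 → 66.44% Bo-34, 33.56% Bo-36.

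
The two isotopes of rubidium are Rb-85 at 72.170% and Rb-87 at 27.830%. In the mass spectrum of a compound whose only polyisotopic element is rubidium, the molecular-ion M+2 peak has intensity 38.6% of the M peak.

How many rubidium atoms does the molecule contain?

1

For n independent Rb atoms, I(M+2)/I(M) = n · (abundance Rb-87) / (abundance Rb-85) = n · 0.27830/0.72170.
n = 0.386 × 0.72170/0.27830 = 1.00 ≈ 1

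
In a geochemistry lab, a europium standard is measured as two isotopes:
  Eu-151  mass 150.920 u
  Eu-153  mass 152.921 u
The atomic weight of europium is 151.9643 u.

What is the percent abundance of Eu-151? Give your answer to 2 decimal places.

47.81%

Writing the weighted mean with unknown fraction x of Eu-151:
150.920·x + 152.921·(1 − x) = 151.9643
(150.920 − 152.921)·x = 151.9643 − 152.921
x = -0.9567 / -2.001 = 0.47811 → 47.81% Eu-151, 52.19% Eu-153.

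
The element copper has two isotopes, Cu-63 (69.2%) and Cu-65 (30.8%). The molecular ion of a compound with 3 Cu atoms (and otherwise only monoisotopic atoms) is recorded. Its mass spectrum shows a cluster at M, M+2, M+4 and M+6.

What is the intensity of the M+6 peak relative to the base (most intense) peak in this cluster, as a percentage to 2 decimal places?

(0.692 + 0.308)^3 gives M 0.3314, M+2 0.4425, M+4 0.1969, M+6 0.0292; the largest is M+2.
P(M+2) = C(3,1) × 0.692^2 × 0.308^1 = 3 × 0.478864 × 0.3080 = 0.442470 (base)
P(M+6) = C(3,3) × 0.692^0 × 0.308^3 = 1 × 1.0000 × 0.02921811 = 0.029218
Relative intensity = 0.029218 / 0.442470 × 100 = 6.60

6.60%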